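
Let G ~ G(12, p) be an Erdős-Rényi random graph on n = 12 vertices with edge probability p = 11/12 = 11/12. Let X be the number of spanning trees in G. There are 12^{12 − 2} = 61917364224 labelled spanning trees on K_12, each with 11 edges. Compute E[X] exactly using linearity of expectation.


K_12 has 12^{12 − 2} = 61917364224 labelled spanning trees.
For each such spanning tree H, let X_H = 1 if all 11 edges of H are present in G. Then P[X_H = 1] = p^{11} = (11/12)^{11} = 285311670611/743008370688.
Summing the indicators: E[X] = Σ_H E[X_H] = 61917364224 · p^{11} = 61917364224 · 285311670611/743008370688 = 285311670611/12.
Numerically: E[X] ≈ 2.38e+10.

E[X] = 61917364224 · (11/12)^{11} = 285311670611/12 ≈ 2.38e+10.


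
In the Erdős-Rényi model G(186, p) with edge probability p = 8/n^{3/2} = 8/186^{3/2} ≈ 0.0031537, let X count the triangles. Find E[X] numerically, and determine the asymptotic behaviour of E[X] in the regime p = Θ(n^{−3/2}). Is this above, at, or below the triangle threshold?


Number of potential triangles: C(186, 3) = 1055240.
Each occurs with probability p³ ≈ (0.0031537)³ ≈ 3.1366186e-08.
By linearity: E[X] = C(186, 3)·p³ ≈ 1055240 · 3.1366186e-08 ≈ 0.03310.
Since α = 3/2 > 1, p = c/n^{3/2} = o(1/n) is below the triangle threshold p ~ 1/n. Asymptotically E[X] ~ (c³/6)·n^{3(1−α)} = (8³/6)·n^{-1.5} → 0, so by Markov's inequality G has no triangles w.h.p.

E[X] ≈ 0.03310; in regime p = Θ(1/n^{3/2}) E[X] tends to 0 (below the triangle threshold p ~ 1/n).


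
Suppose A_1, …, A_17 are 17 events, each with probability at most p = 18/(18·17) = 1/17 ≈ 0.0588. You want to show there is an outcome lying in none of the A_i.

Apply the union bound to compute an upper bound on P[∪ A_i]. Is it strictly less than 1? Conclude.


Union bound: P[∪_{i=1}^{17} A_i] ≤ Σ_i P[A_i] ≤ 17·p = 17·(1/17) = 1.
Numerically: 1 ≈ 1.0000.
Is 1 < 1? NO.
Since the bound 1 is ≥ 1, the union bound is uninformative here; it does NOT by itself certify existence.

17·p = 1 ≈ 1.0000; existence NOT certified by the union bound.


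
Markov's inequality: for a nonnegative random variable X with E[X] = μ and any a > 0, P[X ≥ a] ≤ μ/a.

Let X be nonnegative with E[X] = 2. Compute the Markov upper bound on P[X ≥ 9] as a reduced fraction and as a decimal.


μ = E[X] = 2, a = 9.
Markov: P[X ≥ 9] ≤ μ/a = (2)/9 = 2/9.
Numerically: ≈ 0.2222.
(Since a = 9 > μ = 2.0000, the bound 2/9 is < 1 and informative.)

P[X ≥ 9] ≤ 2/9 ≈ 0.2222.


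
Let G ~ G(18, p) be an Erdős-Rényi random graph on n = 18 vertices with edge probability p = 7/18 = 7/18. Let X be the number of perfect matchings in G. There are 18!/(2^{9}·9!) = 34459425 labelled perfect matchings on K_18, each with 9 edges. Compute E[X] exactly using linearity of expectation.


K_18 has 18!/(2^{9}·9!) = 34459425 labelled perfect matchings.
For each such perfect matching H, let X_H = 1 if all 9 edges of H are present in G. Then P[X_H = 1] = p^{9} = (7/18)^{9} = 40353607/198359290368.
By linearity of expectation: E[X] = Σ_H E[X_H] = 34459425 · p^{9} = 34459425 · 40353607/198359290368 = 17167433257975/2448880128.
Numerically: E[X] ≈ 7.01e+03.

E[X] = 34459425 · (7/18)^{9} = 17167433257975/2448880128 ≈ 7.01e+03.


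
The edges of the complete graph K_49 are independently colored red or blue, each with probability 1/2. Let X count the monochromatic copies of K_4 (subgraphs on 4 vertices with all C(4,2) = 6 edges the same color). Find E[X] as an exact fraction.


Let X = Σ_S X_S over the C(49, 4) = 211876 subsets S of size 4, where X_S = 1 if the K_4 on S is monochromatic.
For a fixed S, the K_4 on S has C(4, 2) = 6 edges. P[all 6 edges red] = (1/2)^6, and likewise for blue, so P[monochromatic] = 2·(1/2)^6 = 2^{1 − 6} = 1/32.
Summing: E[X] = C(49, 4) · 2^{1 − 6} = 211876 · 1/32 = 52969/8.
Numerically: E[X] ≈ 6621.1250.

E[X] = C(49,4)·2^(1−C(4,2)) = 52969/8 ≈ 6621.1250.


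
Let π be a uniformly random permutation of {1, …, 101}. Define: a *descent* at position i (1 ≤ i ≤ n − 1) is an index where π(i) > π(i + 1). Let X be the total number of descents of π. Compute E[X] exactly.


Write X = Σ X_I over i = 1, …, 100, with X_I the indicator of one descent.
There are 100 indicators.
For each fixed i, the pair (π(i), π(i+1)) is a uniformly random ordered pair of distinct values from {1, …, 101}; by symmetry P[π(i) > π(i+1)] = 1/2.
By linearity: E[X] = 100 · (1/2) = (101 − 1) · (1/2) = 50 ≈ 50.0000.

E[X] = 50 = 50.0000.


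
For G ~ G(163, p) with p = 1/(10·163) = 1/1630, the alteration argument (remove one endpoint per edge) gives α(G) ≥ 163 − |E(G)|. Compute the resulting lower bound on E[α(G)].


E[|E(G)|] = C(163, 2)·p = 13203 · (1/1630) = 81/10.
E[α(G)] ≥ n − E[|E(G)|] = 163 − 81/10 = 1549/10.
Numerically: ≈ 154.90000.
(This is only a lower bound; the true E[α(G)] may be larger.)

E[α(G)] ≥ 1549/10 ≈ 154.90000.


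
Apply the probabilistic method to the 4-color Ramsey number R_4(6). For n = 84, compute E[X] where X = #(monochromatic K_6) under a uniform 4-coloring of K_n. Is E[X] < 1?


E[X] = C(84, 6) · 4^{1 − 15} = 406481544 · 4^{−14} = 406481544/268435456.
As a reduced fraction: E[X] = 50810193/33554432 ≈ 1.514.
Is E[X] < 1? NO.
Since E[X] ≥ 1, the first-moment bound is inconclusive at n = 84; it does NOT by itself certify R_4(6) > 84.

E[X] = 50810193/33554432 ≈ 1.514; E[X] ≥ 1; first-moment method inconclusive here.


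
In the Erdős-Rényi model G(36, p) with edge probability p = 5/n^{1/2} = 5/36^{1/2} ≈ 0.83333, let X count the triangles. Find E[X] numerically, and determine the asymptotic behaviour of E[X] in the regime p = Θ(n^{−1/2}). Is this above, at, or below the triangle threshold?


Number of potential triangles: C(36, 3) = 7140.
Each occurs with probability p³ ≈ (0.83333)³ ≈ 5.7870370e-01.
By linearity: E[X] = C(36, 3)·p³ ≈ 7140 · 5.7870370e-01 ≈ 4131.94444.
Since α = 1/2 < 1, p = c/n^{1/2} ≫ 1/n is above the triangle threshold p ~ 1/n. Asymptotically E[X] ~ (c³/6)·n^{3(1−α)} = (5³/6)·n^{1.5} → ∞; triangles are abundant w.h.p.

E[X] ≈ 4131.94444; in regime p = Θ(1/n^{1/2}) E[X] diverges (above the triangle threshold p ~ 1/n).


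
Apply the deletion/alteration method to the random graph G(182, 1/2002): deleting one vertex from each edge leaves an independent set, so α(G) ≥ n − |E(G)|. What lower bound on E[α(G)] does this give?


E[|E(G)|] = C(182, 2)·p = 16471 · (1/2002) = 181/22.
E[α(G)] ≥ n − E[|E(G)|] = 182 − 181/22 = 3823/22.
Numerically: ≈ 173.772727.
(This is only a lower bound; the true E[α(G)] may be larger.)

E[α(G)] ≥ 3823/22 ≈ 173.772727.


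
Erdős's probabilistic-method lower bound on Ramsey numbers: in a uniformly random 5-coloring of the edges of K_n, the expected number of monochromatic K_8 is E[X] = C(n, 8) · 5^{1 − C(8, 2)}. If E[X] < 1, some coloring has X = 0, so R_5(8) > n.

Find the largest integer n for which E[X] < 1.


We need C(n, 8) · 5^{1 − 28} < 1, i.e. C(n, 8) < 5^{28 − 1} = 7450580596923828125.
Check values of n near the boundary:
  n = 860: C(860, 8) = 7182671140665308145; 7182671140665308145 < 7450580596923828125? YES
  n = 861: C(861, 8) = 7250034996615275865; 7250034996615275865 < 7450580596923828125? YES
  n = 862: C(862, 8) = 7317951015318931845; 7317951015318931845 < 7450580596923828125? YES
  n = 863: C(863, 8) = 7386423071602617757; 7386423071602617757 < 7450580596923828125? YES
  n = 864: C(864, 8) = 7455455062926006708; 7455455062926006708 < 7450580596923828125? NO
  n = 865: C(865, 8) = 7525050909487743060; 7525050909487743060 < 7450580596923828125? NO
  n = 866: C(866, 8) = 7595214554331451620; 7595214554331451620 < 7450580596923828125? NO
The largest n with C(n, 8) < 7450580596923828125 is n = 863 (where E[X] = 7386423071602617757/7450580596923828125 ≈ 0.9913889). Hence R_5(8) > 863, i.e. R_5(8) ≥ 864.

Largest n = 863; hence R_5(8) > 863.


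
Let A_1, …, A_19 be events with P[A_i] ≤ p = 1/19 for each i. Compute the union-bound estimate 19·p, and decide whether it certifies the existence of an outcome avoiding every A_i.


Union bound: P[∪_{i=1}^{19} A_i] ≤ Σ_i P[A_i] ≤ 19·p = 19·(1/19) = 1.
Numerically: 1 ≈ 1.000.
Is 1 < 1? NO.
Since the bound 1 is ≥ 1, the union bound is uninformative here; it does NOT by itself certify existence.

19·p = 1 ≈ 1.000; existence NOT certified by the union bound.


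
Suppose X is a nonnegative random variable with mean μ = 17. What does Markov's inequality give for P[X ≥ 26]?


μ = E[X] = 17, a = 26.
Markov: P[X ≥ 26] ≤ μ/a = (17)/26 = 17/26.
Numerically: ≈ 0.653846.
(Since a = 26 > μ = 17.000000, the bound 17/26 is < 1 and informative.)

P[X ≥ 26] ≤ 17/26 ≈ 0.653846.


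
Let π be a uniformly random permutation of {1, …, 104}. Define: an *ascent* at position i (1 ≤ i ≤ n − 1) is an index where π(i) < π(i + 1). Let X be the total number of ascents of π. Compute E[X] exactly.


Write X = Σ X_I over i = 1, …, 103, with X_I the indicator of one ascent.
There are 103 indicators.
For each fixed i, the pair (π(i), π(i+1)) is a uniformly random ordered pair of distinct values from {1, …, 104}; by symmetry P[π(i) < π(i+1)] = 1/2.
By linearity: E[X] = 103 · (1/2) = (104 − 1) · (1/2) = 103/2 ≈ 51.50000.

E[X] = 103/2 = 51.50000.


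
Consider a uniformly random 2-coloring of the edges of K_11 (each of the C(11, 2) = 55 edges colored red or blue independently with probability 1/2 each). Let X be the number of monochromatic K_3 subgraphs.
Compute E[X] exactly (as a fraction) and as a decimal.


Let X = Σ_S X_S over the C(11, 3) = 165 subsets S of size 3, where X_S = 1 if the K_3 on S is monochromatic.
For a fixed S, the K_3 on S has C(3, 2) = 3 edges. P[all 3 edges red] = (1/2)^3, and likewise for blue, so P[monochromatic] = 2·(1/2)^3 = 2^{1 − 3} = 1/4.
By linearity: E[X] = C(11, 3) · 2^{1 − 3} = 165 · 1/4 = 165/4.
Numerically: E[X] ≈ 41.250000.

E[X] = C(11,3)·2^(1−C(3,2)) = 165/4 ≈ 41.250000.


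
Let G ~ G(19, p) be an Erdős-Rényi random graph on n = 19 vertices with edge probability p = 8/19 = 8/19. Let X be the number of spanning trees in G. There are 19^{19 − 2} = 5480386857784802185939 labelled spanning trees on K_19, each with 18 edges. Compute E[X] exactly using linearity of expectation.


K_19 has 19^{19 − 2} = 5480386857784802185939 labelled spanning trees.
For each such spanning tree H, let X_H = 1 if all 18 edges of H are present in G. Then P[X_H = 1] = p^{18} = (8/19)^{18} = 18014398509481984/104127350297911241532841.
By linearity: E[X] = Σ_H E[X_H] = 5480386857784802185939 · p^{18} = 5480386857784802185939 · 18014398509481984/104127350297911241532841 = 18014398509481984/19.
Numerically: E[X] ≈ 9.4813e+14.

E[X] = 5480386857784802185939 · (8/19)^{18} = 18014398509481984/19 ≈ 9.4813e+14.


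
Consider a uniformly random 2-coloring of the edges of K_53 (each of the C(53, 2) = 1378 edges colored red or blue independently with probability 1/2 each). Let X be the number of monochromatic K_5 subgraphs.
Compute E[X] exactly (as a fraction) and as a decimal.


Let X = Σ_S X_S over the C(53, 5) = 2869685 subsets S of size 5, where X_S = 1 if the K_5 on S is monochromatic.
For a fixed S, the K_5 on S has C(5, 2) = 10 edges. P[all 10 edges red] = (1/2)^10, and likewise for blue, so P[monochromatic] = 2·(1/2)^10 = 2^{1 − 10} = 1/512.
By linearity: E[X] = C(53, 5) · 2^{1 − 10} = 2869685 · 1/512 = 2869685/512.
Numerically: E[X] ≈ 5604.85352.

E[X] = C(53,5)·2^(1−C(5,2)) = 2869685/512 ≈ 5604.85352.


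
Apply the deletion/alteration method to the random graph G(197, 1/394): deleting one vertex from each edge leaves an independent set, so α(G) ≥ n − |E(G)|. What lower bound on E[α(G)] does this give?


E[|E(G)|] = C(197, 2)·p = 19306 · (1/394) = 49.
E[α(G)] ≥ n − E[|E(G)|] = 197 − 49 = 148.
Numerically: ≈ 148.0000.
(This is only a lower bound; the true E[α(G)] may be larger.)

E[α(G)] ≥ 148 ≈ 148.0000.


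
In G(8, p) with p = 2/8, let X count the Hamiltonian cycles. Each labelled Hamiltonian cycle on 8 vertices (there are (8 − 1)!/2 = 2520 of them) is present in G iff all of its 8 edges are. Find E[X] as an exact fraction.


K_8 has (8 − 1)!/2 = 2520 labelled Hamiltonian cycles.
For each such Hamiltonian cycle H, let X_H = 1 if all 8 edges of H are present in G. Then P[X_H = 1] = p^{8} = (1/4)^{8} = 1/65536.
By linearity: E[X] = Σ_H E[X_H] = 2520 · p^{8} = 2520 · 1/65536 = 315/8192.
Numerically: E[X] ≈ 0.0384521.

E[X] = 2520 · (1/4)^{8} = 315/8192 ≈ 0.0384521.


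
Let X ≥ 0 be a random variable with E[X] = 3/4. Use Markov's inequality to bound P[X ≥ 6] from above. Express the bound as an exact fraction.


μ = E[X] = 3/4, a = 6.
Markov: P[X ≥ 6] ≤ μ/a = (3/4)/6 = 1/8.
Numerically: ≈ 0.12500.
(Since a = 6 > μ = 0.75000, the bound 1/8 is < 1 and informative.)

P[X ≥ 6] ≤ 1/8 ≈ 0.12500.


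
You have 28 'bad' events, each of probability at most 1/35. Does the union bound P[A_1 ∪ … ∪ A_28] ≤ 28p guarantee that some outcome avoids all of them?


Union bound: P[∪_{i=1}^{28} A_i] ≤ Σ_i P[A_i] ≤ 28·p = 28·(1/35) = 4/5.
Numerically: 4/5 ≈ 0.8000.
Is 4/5 < 1? YES.
Since P[∪ A_i] ≤ 4/5 < 1, the complement has P[∩ A_i^c] ≥ 1 − 4/5 = 1/5 > 0, so some outcome avoids every A_i.

28·p = 4/5 ≈ 0.8000; existence CERTIFIED by the union bound.


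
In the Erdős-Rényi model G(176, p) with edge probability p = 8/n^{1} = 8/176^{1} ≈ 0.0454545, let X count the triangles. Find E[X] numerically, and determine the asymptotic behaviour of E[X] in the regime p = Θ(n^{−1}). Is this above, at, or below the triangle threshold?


Number of potential triangles: C(176, 3) = 893200.
Each occurs with probability p³ ≈ (0.0454545)³ ≈ 9.39143501e-05.
By linearity: E[X] = C(176, 3)·p³ ≈ 893200 · 9.39143501e-05 ≈ 83.884298.
Here α = 1, so p = 8/n is exactly at the triangle threshold p ~ 1/n. Asymptotically E[X] → c³/6 = 8³/6 = 256/3 ≈ 85.333333, a bounded constant. In this regime the triangle count is asymptotically Poisson(c³/6).

E[X] ≈ 83.884298; in regime p = Θ(1/n^{1}) E[X] stays bounded (at the triangle threshold p ~ 1/n).


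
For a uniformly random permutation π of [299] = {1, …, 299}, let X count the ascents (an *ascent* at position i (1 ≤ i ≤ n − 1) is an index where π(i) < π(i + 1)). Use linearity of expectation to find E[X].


Write X = Σ X_I over i = 1, …, 298, with X_I the indicator of one ascent.
There are 298 indicators.
For each fixed i, the pair (π(i), π(i+1)) is a uniformly random ordered pair of distinct values from {1, …, 299}; by symmetry P[π(i) < π(i+1)] = 1/2.
By linearity: E[X] = 298 · (1/2) = (299 − 1) · (1/2) = 149 ≈ 149.000.

E[X] = 149 = 149.000.


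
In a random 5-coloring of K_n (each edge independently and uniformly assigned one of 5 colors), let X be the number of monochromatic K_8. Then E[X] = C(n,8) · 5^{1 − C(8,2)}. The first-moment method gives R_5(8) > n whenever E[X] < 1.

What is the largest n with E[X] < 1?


We need C(n, 8) · 5^{1 − 28} < 1, i.e. C(n, 8) < 5^{28 − 1} = 7450580596923828125.
Check values of n near the boundary:
  n = 858: C(858, 8) = 7049584530256467771; 7049584530256467771 < 7450580596923828125? YES
  n = 859: C(859, 8) = 7115855595170747139; 7115855595170747139 < 7450580596923828125? YES
  n = 860: C(860, 8) = 7182671140665308145; 7182671140665308145 < 7450580596923828125? YES
  n = 861: C(861, 8) = 7250034996615275865; 7250034996615275865 < 7450580596923828125? YES
  n = 862: C(862, 8) = 7317951015318931845; 7317951015318931845 < 7450580596923828125? YES
  n = 863: C(863, 8) = 7386423071602617757; 7386423071602617757 < 7450580596923828125? YES
  n = 864: C(864, 8) = 7455455062926006708; 7455455062926006708 < 7450580596923828125? NO
  n = 865: C(865, 8) = 7525050909487743060; 7525050909487743060 < 7450580596923828125? NO
  n = 866: C(866, 8) = 7595214554331451620; 7595214554331451620 < 7450580596923828125? NO
The largest n with C(n, 8) < 7450580596923828125 is n = 863 (where E[X] = 7386423071602617757/7450580596923828125 ≈ 0.991389). Hence R_5(8) > 863, i.e. R_5(8) ≥ 864.

Largest n = 863; hence R_5(8) > 863.


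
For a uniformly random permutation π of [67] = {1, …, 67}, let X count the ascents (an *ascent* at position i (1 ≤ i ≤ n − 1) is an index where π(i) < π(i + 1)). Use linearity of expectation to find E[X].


Write X = Σ X_I over i = 1, …, 66, with X_I the indicator of one ascent.
There are 66 indicators.
For each fixed i, the pair (π(i), π(i+1)) is a uniformly random ordered pair of distinct values from {1, …, 67}; by symmetry P[π(i) < π(i+1)] = 1/2.
By linearity: E[X] = 66 · (1/2) = (67 − 1) · (1/2) = 33 ≈ 33.000.

E[X] = 33 = 33.000.


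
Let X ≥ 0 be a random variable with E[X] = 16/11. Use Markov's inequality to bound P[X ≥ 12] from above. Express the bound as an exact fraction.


μ = E[X] = 16/11, a = 12.
Markov: P[X ≥ 12] ≤ μ/a = (16/11)/12 = 4/33.
Numerically: ≈ 0.121.
(Since a = 12 > μ = 1.455, the bound 4/33 is < 1 and informative.)

P[X ≥ 12] ≤ 4/33 ≈ 0.121.


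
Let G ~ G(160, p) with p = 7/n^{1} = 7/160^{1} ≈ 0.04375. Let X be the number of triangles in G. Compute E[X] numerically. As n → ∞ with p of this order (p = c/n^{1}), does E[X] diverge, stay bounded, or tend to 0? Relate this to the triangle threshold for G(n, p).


Number of potential triangles: C(160, 3) = 669920.
Each occurs with probability p³ ≈ (0.04375)³ ≈ 8.374023e-05.
By linearity: E[X] = C(160, 3)·p³ ≈ 669920 · 8.374023e-05 ≈ 56.0993.
Here α = 1, so p = 7/n is exactly at the triangle threshold p ~ 1/n. Asymptotically E[X] → c³/6 = 7³/6 = 343/6 ≈ 57.1667, a bounded constant. In this regime the triangle count is asymptotically Poisson(c³/6).

E[X] ≈ 56.0993; in regime p = Θ(1/n^{1}) E[X] stays bounded (at the triangle threshold p ~ 1/n).


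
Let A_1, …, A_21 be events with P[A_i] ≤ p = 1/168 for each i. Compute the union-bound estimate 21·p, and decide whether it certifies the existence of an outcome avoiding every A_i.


Union bound: P[∪_{i=1}^{21} A_i] ≤ Σ_i P[A_i] ≤ 21·p = 21·(1/168) = 1/8.
Numerically: 1/8 ≈ 0.125.
Is 1/8 < 1? YES.
Since P[∪ A_i] ≤ 1/8 < 1, the complement has P[∩ A_i^c] ≥ 1 − 1/8 = 7/8 > 0, so some outcome avoids every A_i.

21·p = 1/8 ≈ 0.125; existence CERTIFIED by the union bound.


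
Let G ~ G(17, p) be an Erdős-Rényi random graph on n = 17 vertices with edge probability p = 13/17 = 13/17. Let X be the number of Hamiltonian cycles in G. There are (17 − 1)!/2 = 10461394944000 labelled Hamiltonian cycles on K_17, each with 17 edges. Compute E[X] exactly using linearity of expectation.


K_17 has (17 − 1)!/2 = 10461394944000 labelled Hamiltonian cycles.
For each such Hamiltonian cycle H, let X_H = 1 if all 17 edges of H are present in G. Then P[X_H = 1] = p^{17} = (13/17)^{17} = 8650415919381337933/827240261886336764177.
Summing the indicators: E[X] = Σ_H E[X_H] = 10461394944000 · p^{17} = 10461394944000 · 8650415919381337933/827240261886336764177 = 90495417362513040260241610752000/827240261886336764177.
Numerically: E[X] ≈ 1.094e+11.

E[X] = 10461394944000 · (13/17)^{17} = 90495417362513040260241610752000/827240261886336764177 ≈ 1.094e+11.


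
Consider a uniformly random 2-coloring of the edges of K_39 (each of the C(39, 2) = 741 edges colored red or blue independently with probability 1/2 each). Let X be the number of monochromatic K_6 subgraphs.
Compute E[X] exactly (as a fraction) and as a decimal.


Let X = Σ_S X_S over the C(39, 6) = 3262623 subsets S of size 6, where X_S = 1 if the K_6 on S is monochromatic.
For a fixed S, the K_6 on S has C(6, 2) = 15 edges. P[all 15 edges red] = (1/2)^15, and likewise for blue, so P[monochromatic] = 2·(1/2)^15 = 2^{1 − 15} = 1/16384.
Summing: E[X] = C(39, 6) · 2^{1 − 15} = 3262623 · 1/16384 = 3262623/16384.
Numerically: E[X] ≈ 199.135.

E[X] = C(39,6)·2^(1−C(6,2)) = 3262623/16384 ≈ 199.135.


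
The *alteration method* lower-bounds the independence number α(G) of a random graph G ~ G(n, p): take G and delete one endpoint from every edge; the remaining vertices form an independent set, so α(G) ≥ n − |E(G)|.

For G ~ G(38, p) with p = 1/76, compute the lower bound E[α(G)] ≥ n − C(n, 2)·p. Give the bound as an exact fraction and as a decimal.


E[|E(G)|] = C(38, 2)·p = 703 · (1/76) = 37/4.
E[α(G)] ≥ n − E[|E(G)|] = 38 − 37/4 = 115/4.
Numerically: ≈ 28.750000.
(This is only a lower bound; the true E[α(G)] may be larger.)

E[α(G)] ≥ 115/4 ≈ 28.750000.


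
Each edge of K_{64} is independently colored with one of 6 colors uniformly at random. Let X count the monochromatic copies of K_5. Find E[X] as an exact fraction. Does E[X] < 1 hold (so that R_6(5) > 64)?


E[X] = C(64, 5) · 6^{1 − 10} = 7624512 · 6^{−9} = 7624512/10077696.
As a reduced fraction: E[X] = 13237/17496 ≈ 0.757.
Is E[X] < 1? YES.
Since E[X] < 1, there exists a 6-coloring of K_{64} with no monochromatic K_5; hence R_6(5) > 64.

E[X] = 13237/17496 ≈ 0.757; E[X] < 1, so R_6(5) > 64.


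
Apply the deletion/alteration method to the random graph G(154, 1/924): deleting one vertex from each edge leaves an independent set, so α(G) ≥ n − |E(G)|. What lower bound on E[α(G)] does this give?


E[|E(G)|] = C(154, 2)·p = 11781 · (1/924) = 51/4.
E[α(G)] ≥ n − E[|E(G)|] = 154 − 51/4 = 565/4.
Numerically: ≈ 141.25000.
(This is only a lower bound; the true E[α(G)] may be larger.)

E[α(G)] ≥ 565/4 ≈ 141.25000.


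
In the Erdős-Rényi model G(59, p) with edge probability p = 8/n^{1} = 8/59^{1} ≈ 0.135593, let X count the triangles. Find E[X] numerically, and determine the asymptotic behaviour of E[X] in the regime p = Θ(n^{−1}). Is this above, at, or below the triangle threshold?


Number of potential triangles: C(59, 3) = 32509.
Each occurs with probability p³ ≈ (0.135593)³ ≈ 2.49295205e-03.
By linearity: E[X] = C(59, 3)·p³ ≈ 32509 · 2.49295205e-03 ≈ 81.043378.
Here α = 1, so p = 8/n is exactly at the triangle threshold p ~ 1/n. Asymptotically E[X] → c³/6 = 8³/6 = 256/3 ≈ 85.333333, a bounded constant. In this regime the triangle count is asymptotically Poisson(c³/6).

E[X] ≈ 81.043378; in regime p = Θ(1/n^{1}) E[X] stays bounded (at the triangle threshold p ~ 1/n).


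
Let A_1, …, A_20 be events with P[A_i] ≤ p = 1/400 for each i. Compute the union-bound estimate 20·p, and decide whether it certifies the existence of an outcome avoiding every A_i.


Union bound: P[∪_{i=1}^{20} A_i] ≤ Σ_i P[A_i] ≤ 20·p = 20·(1/400) = 1/20.
Numerically: 1/20 ≈ 0.05000.
Is 1/20 < 1? YES.
Since P[∪ A_i] ≤ 1/20 < 1, the complement has P[∩ A_i^c] ≥ 1 − 1/20 = 19/20 > 0, so some outcome avoids every A_i.

20·p = 1/20 ≈ 0.05000; existence CERTIFIED by the union bound.


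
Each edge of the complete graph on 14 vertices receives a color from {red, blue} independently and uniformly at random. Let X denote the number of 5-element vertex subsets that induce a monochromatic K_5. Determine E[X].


Let X = Σ_S X_S over the C(14, 5) = 2002 subsets S of size 5, where X_S = 1 if the K_5 on S is monochromatic.
For a fixed S, the K_5 on S has C(5, 2) = 10 edges. P[all 10 edges red] = (1/2)^10, and likewise for blue, so P[monochromatic] = 2·(1/2)^10 = 2^{1 − 10} = 1/512.
Summing: E[X] = C(14, 5) · 2^{1 − 10} = 2002 · 1/512 = 1001/256.
Numerically: E[X] ≈ 3.91016.

E[X] = C(14,5)·2^(1−C(5,2)) = 1001/256 ≈ 3.91016.


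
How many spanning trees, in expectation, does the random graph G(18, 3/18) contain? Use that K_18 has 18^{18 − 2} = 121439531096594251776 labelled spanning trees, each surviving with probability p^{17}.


K_18 has 18^{18 − 2} = 121439531096594251776 labelled spanning trees.
For each such spanning tree H, let X_H = 1 if all 17 edges of H are present in G. Then P[X_H = 1] = p^{17} = (1/6)^{17} = 1/16926659444736.
Summing the indicators: E[X] = Σ_H E[X_H] = 121439531096594251776 · p^{17} = 121439531096594251776 · 1/16926659444736 = 14348907/2.
Numerically: E[X] ≈ 7.174e+06.

E[X] = 121439531096594251776 · (1/6)^{17} = 14348907/2 ≈ 7.174e+06.


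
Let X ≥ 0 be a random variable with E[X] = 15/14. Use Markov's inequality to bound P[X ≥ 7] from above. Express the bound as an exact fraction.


μ = E[X] = 15/14, a = 7.
Markov: P[X ≥ 7] ≤ μ/a = (15/14)/7 = 15/98.
Numerically: ≈ 0.153061.
(Since a = 7 > μ = 1.071429, the bound 15/98 is < 1 and informative.)

P[X ≥ 7] ≤ 15/98 ≈ 0.153061.


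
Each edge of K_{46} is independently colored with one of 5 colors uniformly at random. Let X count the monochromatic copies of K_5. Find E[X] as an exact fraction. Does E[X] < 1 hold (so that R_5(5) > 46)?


E[X] = C(46, 5) · 5^{1 − 10} = 1370754 · 5^{−9} = 1370754/1953125.
As a reduced fraction: E[X] = 1370754/1953125 ≈ 0.7018.
Is E[X] < 1? YES.
Since E[X] < 1, there exists a 5-coloring of K_{46} with no monochromatic K_5; hence R_5(5) > 46.

E[X] = 1370754/1953125 ≈ 0.7018; E[X] < 1, so R_5(5) > 46.


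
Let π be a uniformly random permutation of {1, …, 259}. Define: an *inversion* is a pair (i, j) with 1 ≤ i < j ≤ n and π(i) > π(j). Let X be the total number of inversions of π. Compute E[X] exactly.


Write X = Σ X_I over the C(259, 2) = 33411 pairs i < j, with X_I the indicator of one inversion.
There are 33411 indicators.
For each fixed pair i < j, the values π(i) and π(j) are two distinct elements of {1, …, 259} in uniformly random order; by symmetry P[π(i) > π(j)] = 1/2.
By linearity: E[X] = 33411 · (1/2) = C(259, 2) · (1/2) = 33411/2 = 33411/2 ≈ 16705.500000.

E[X] = 33411/2 = 16705.500000.


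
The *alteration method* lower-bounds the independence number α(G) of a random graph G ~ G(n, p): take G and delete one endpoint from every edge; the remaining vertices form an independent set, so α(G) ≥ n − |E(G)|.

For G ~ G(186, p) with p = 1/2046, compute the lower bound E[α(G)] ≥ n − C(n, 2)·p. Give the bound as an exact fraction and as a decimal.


E[|E(G)|] = C(186, 2)·p = 17205 · (1/2046) = 185/22.
E[α(G)] ≥ n − E[|E(G)|] = 186 − 185/22 = 3907/22.
Numerically: ≈ 177.591.
(This is only a lower bound; the true E[α(G)] may be larger.)

E[α(G)] ≥ 3907/22 ≈ 177.591.


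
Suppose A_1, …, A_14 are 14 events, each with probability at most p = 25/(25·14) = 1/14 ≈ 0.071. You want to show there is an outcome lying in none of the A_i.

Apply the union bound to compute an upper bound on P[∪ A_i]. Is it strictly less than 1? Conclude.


Union bound: P[∪_{i=1}^{14} A_i] ≤ Σ_i P[A_i] ≤ 14·p = 14·(1/14) = 1.
Numerically: 1 ≈ 1.000.
Is 1 < 1? NO.
Since the bound 1 is ≥ 1, the union bound is uninformative here; it does NOT by itself certify existence.

14·p = 1 ≈ 1.000; existence NOT certified by the union bound.


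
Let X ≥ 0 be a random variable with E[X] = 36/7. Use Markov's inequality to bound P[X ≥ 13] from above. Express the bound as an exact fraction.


μ = E[X] = 36/7, a = 13.
Markov: P[X ≥ 13] ≤ μ/a = (36/7)/13 = 36/91.
Numerically: ≈ 0.39560.
(Since a = 13 > μ = 5.14286, the bound 36/91 is < 1 and informative.)

P[X ≥ 13] ≤ 36/91 ≈ 0.39560.


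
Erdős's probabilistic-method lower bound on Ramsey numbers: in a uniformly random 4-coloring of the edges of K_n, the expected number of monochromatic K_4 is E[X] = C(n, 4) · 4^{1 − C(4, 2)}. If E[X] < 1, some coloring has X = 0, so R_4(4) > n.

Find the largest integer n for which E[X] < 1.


We need C(n, 4) · 4^{1 − 6} < 1, i.e. C(n, 4) < 4^{6 − 1} = 1024.
Check values of n near the boundary:
  n = 9: C(9, 4) = 126; 126 < 1024? YES
  n = 10: C(10, 4) = 210; 210 < 1024? YES
  n = 11: C(11, 4) = 330; 330 < 1024? YES
  n = 12: C(12, 4) = 495; 495 < 1024? YES
  n = 13: C(13, 4) = 715; 715 < 1024? YES
  n = 14: C(14, 4) = 1001; 1001 < 1024? YES
  n = 15: C(15, 4) = 1365; 1365 < 1024? NO
  n = 16: C(16, 4) = 1820; 1820 < 1024? NO
  n = 17: C(17, 4) = 2380; 2380 < 1024? NO
The largest n with C(n, 4) < 1024 is n = 14 (where E[X] = 1001/1024 ≈ 0.97754). Hence R_4(4) > 14, i.e. R_4(4) ≥ 15.

Largest n = 14; hence R_4(4) > 14.


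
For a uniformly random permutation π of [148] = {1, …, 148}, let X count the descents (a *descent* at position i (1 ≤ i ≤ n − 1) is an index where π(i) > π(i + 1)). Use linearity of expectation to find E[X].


Write X = Σ X_I over i = 1, …, 147, with X_I the indicator of one descent.
There are 147 indicators.
For each fixed i, the pair (π(i), π(i+1)) is a uniformly random ordered pair of distinct values from {1, …, 148}; by symmetry P[π(i) > π(i+1)] = 1/2.
By linearity: E[X] = 147 · (1/2) = (148 − 1) · (1/2) = 147/2 ≈ 73.5000.

E[X] = 147/2 = 73.5000.


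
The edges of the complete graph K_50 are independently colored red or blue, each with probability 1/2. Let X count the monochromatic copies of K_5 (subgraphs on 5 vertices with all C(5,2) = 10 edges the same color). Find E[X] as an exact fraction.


Let X = Σ_S X_S over the C(50, 5) = 2118760 subsets S of size 5, where X_S = 1 if the K_5 on S is monochromatic.
For a fixed S, the K_5 on S has C(5, 2) = 10 edges. P[all 10 edges red] = (1/2)^10, and likewise for blue, so P[monochromatic] = 2·(1/2)^10 = 2^{1 − 10} = 1/512.
Summing: E[X] = C(50, 5) · 2^{1 − 10} = 2118760 · 1/512 = 264845/64.
Numerically: E[X] ≈ 4138.20312.

E[X] = C(50,5)·2^(1−C(5,2)) = 264845/64 ≈ 4138.20312.


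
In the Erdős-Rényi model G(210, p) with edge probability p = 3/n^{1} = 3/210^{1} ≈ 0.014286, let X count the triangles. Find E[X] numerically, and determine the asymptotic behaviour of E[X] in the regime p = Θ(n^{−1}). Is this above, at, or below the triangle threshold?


Number of potential triangles: C(210, 3) = 1521520.
Each occurs with probability p³ ≈ (0.014286)³ ≈ 2.9154519e-06.
By linearity: E[X] = C(210, 3)·p³ ≈ 1521520 · 2.9154519e-06 ≈ 4.43592.
Here α = 1, so p = 3/n is exactly at the triangle threshold p ~ 1/n. Asymptotically E[X] → c³/6 = 3³/6 = 9/2 ≈ 4.50000, a bounded constant. In this regime the triangle count is asymptotically Poisson(c³/6).

E[X] ≈ 4.43592; in regime p = Θ(1/n^{1}) E[X] stays bounded (at the triangle threshold p ~ 1/n).


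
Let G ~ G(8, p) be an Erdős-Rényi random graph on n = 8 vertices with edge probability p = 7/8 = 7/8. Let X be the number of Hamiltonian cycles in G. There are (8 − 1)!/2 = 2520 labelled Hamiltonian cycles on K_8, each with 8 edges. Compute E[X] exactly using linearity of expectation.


K_8 has (8 − 1)!/2 = 2520 labelled Hamiltonian cycles.
For each such Hamiltonian cycle H, let X_H = 1 if all 8 edges of H are present in G. Then P[X_H = 1] = p^{8} = (7/8)^{8} = 5764801/16777216.
By linearity: E[X] = Σ_H E[X_H] = 2520 · p^{8} = 2520 · 5764801/16777216 = 1815912315/2097152.
Numerically: E[X] ≈ 866.

E[X] = 2520 · (7/8)^{8} = 1815912315/2097152 ≈ 866.


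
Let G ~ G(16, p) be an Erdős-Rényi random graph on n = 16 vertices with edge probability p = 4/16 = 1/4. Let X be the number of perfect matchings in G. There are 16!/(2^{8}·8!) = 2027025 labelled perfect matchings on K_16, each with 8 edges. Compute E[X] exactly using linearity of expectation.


K_16 has 16!/(2^{8}·8!) = 2027025 labelled perfect matchings.
For each such perfect matching H, let X_H = 1 if all 8 edges of H are present in G. Then P[X_H = 1] = p^{8} = (1/4)^{8} = 1/65536.
By linearity of expectation: E[X] = Σ_H E[X_H] = 2027025 · p^{8} = 2027025 · 1/65536 = 2027025/65536.
Numerically: E[X] ≈ 30.93.

E[X] = 2027025 · (1/4)^{8} = 2027025/65536 ≈ 30.93.


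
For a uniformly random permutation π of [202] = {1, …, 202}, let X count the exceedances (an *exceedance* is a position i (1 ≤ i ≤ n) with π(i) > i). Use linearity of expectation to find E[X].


Write X = Σ_{i=1}^{202} X_i, where X_i = 1_{π(i) > i}.
For each fixed i, π(i) is uniform over {1, …, 202} (marginal of a uniform permutation), so P[π(i) > i] = (n − i)/n. Summing: Σ_{i=1}^{202} (n − i)/n = (0 + 1 + … + 201)/202 = 202(202 − 1)/(2·202) = (202 − 1)/2.
Hence E[X] = Σ_{i=1}^{202} (202 − i)/202 = 201/2 ≈ 100.50000.

E[X] = 201/2 = 100.50000.


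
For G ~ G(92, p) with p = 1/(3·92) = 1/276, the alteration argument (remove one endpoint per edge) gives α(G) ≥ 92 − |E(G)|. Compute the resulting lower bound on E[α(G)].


E[|E(G)|] = C(92, 2)·p = 4186 · (1/276) = 91/6.
E[α(G)] ≥ n − E[|E(G)|] = 92 − 91/6 = 461/6.
Numerically: ≈ 76.833.
(This is only a lower bound; the true E[α(G)] may be larger.)

E[α(G)] ≥ 461/6 ≈ 76.833.


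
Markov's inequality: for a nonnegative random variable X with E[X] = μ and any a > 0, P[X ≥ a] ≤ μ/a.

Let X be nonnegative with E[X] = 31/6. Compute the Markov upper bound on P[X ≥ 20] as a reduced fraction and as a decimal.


μ = E[X] = 31/6, a = 20.
Markov: P[X ≥ 20] ≤ μ/a = (31/6)/20 = 31/120.
Numerically: ≈ 0.2583.
(Since a = 20 > μ = 5.1667, the bound 31/120 is < 1 and informative.)

P[X ≥ 20] ≤ 31/120 ≈ 0.2583.


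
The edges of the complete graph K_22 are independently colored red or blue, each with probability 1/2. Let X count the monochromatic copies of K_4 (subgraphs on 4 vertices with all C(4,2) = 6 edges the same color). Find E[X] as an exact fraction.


Let X = Σ_S X_S over the C(22, 4) = 7315 subsets S of size 4, where X_S = 1 if the K_4 on S is monochromatic.
For a fixed S, the K_4 on S has C(4, 2) = 6 edges. P[all 6 edges red] = (1/2)^6, and likewise for blue, so P[monochromatic] = 2·(1/2)^6 = 2^{1 − 6} = 1/32.
Summing: E[X] = C(22, 4) · 2^{1 − 6} = 7315 · 1/32 = 7315/32.
Numerically: E[X] ≈ 228.59375.

E[X] = C(22,4)·2^(1−C(4,2)) = 7315/32 ≈ 228.59375.


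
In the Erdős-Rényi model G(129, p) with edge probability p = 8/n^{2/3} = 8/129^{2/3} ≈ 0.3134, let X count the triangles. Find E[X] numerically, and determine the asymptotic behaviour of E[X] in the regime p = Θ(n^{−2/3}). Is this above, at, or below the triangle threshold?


Number of potential triangles: C(129, 3) = 349504.
Each occurs with probability p³ ≈ (0.3134)³ ≈ 3.076738e-02.
By linearity: E[X] = C(129, 3)·p³ ≈ 349504 · 3.076738e-02 ≈ 10753.3230.
Since α = 2/3 < 1, p = c/n^{2/3} ≫ 1/n is above the triangle threshold p ~ 1/n. Asymptotically E[X] ~ (c³/6)·n^{3(1−α)} = (8³/6)·n^{1} → ∞; triangles are abundant w.h.p.

E[X] ≈ 10753.3230; in regime p = Θ(1/n^{2/3}) E[X] diverges (above the triangle threshold p ~ 1/n).


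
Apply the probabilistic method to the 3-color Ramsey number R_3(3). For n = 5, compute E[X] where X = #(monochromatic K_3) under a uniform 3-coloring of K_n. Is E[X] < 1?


E[X] = C(5, 3) · 3^{1 − 3} = 10 · 3^{−2} = 10/9.
As a reduced fraction: E[X] = 10/9 ≈ 1.111111.
Is E[X] < 1? NO.
Since E[X] ≥ 1, the first-moment bound is inconclusive at n = 5; it does NOT by itself certify R_3(3) > 5.

E[X] = 10/9 ≈ 1.111111; E[X] ≥ 1; first-moment method inconclusive here.


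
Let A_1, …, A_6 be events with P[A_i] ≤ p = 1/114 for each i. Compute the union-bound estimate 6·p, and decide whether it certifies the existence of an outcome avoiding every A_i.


Union bound: P[∪_{i=1}^{6} A_i] ≤ Σ_i P[A_i] ≤ 6·p = 6·(1/114) = 1/19.
Numerically: 1/19 ≈ 0.05263.
Is 1/19 < 1? YES.
Since P[∪ A_i] ≤ 1/19 < 1, the complement has P[∩ A_i^c] ≥ 1 − 1/19 = 18/19 > 0, so some outcome avoids every A_i.

6·p = 1/19 ≈ 0.05263; existence CERTIFIED by the union bound.


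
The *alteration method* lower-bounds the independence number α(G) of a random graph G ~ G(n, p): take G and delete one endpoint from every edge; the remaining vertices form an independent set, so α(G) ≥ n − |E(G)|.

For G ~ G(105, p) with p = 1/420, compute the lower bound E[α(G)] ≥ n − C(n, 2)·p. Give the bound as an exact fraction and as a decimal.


E[|E(G)|] = C(105, 2)·p = 5460 · (1/420) = 13.
E[α(G)] ≥ n − E[|E(G)|] = 105 − 13 = 92.
Numerically: ≈ 92.00000.
(This is only a lower bound; the true E[α(G)] may be larger.)

E[α(G)] ≥ 92 ≈ 92.00000.


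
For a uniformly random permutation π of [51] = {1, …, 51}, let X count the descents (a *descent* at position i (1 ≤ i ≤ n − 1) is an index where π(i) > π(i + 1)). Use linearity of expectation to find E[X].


Write X = Σ X_I over i = 1, …, 50, with X_I the indicator of one descent.
There are 50 indicators.
For each fixed i, the pair (π(i), π(i+1)) is a uniformly random ordered pair of distinct values from {1, …, 51}; by symmetry P[π(i) > π(i+1)] = 1/2.
By linearity: E[X] = 50 · (1/2) = (51 − 1) · (1/2) = 25 ≈ 25.00000.

E[X] = 25 = 25.00000.


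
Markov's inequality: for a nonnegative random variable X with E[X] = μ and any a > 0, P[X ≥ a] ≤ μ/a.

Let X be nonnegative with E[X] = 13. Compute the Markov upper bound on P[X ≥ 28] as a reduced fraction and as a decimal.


μ = E[X] = 13, a = 28.
Markov: P[X ≥ 28] ≤ μ/a = (13)/28 = 13/28.
Numerically: ≈ 0.4643.
(Since a = 28 > μ = 13.0000, the bound 13/28 is < 1 and informative.)

P[X ≥ 28] ≤ 13/28 ≈ 0.4643.


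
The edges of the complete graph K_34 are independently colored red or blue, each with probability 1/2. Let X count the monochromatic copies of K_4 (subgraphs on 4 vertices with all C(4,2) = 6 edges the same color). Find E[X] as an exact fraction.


Let X = Σ_S X_S over the C(34, 4) = 46376 subsets S of size 4, where X_S = 1 if the K_4 on S is monochromatic.
For a fixed S, the K_4 on S has C(4, 2) = 6 edges. P[all 6 edges red] = (1/2)^6, and likewise for blue, so P[monochromatic] = 2·(1/2)^6 = 2^{1 − 6} = 1/32.
Summing: E[X] = C(34, 4) · 2^{1 − 6} = 46376 · 1/32 = 5797/4.
Numerically: E[X] ≈ 1449.25000.

E[X] = C(34,4)·2^(1−C(4,2)) = 5797/4 ≈ 1449.25000.


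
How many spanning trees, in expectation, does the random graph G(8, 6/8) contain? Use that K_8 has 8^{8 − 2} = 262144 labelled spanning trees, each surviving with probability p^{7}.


K_8 has 8^{8 − 2} = 262144 labelled spanning trees.
For each such spanning tree H, let X_H = 1 if all 7 edges of H are present in G. Then P[X_H = 1] = p^{7} = (3/4)^{7} = 2187/16384.
By linearity of expectation: E[X] = Σ_H E[X_H] = 262144 · p^{7} = 262144 · 2187/16384 = 34992.
Numerically: E[X] ≈ 34992.

E[X] = 262144 · (3/4)^{7} = 34992 ≈ 34992.


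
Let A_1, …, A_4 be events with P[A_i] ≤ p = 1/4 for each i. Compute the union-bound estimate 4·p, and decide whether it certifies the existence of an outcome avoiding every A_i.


Union bound: P[∪_{i=1}^{4} A_i] ≤ Σ_i P[A_i] ≤ 4·p = 4·(1/4) = 1.
Numerically: 1 ≈ 1.000.
Is 1 < 1? NO.
Since the bound 1 is ≥ 1, the union bound is uninformative here; it does NOT by itself certify existence.

4·p = 1 ≈ 1.000; existence NOT certified by the union bound.


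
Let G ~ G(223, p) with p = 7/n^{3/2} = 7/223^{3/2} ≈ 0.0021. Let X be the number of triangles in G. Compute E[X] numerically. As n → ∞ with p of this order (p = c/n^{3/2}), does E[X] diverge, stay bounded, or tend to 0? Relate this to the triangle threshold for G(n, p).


Number of potential triangles: C(223, 3) = 1823471.
Each occurs with probability p³ ≈ (0.0021)³ ≈ 9.28800e-09.
By linearity: E[X] = C(223, 3)·p³ ≈ 1823471 · 9.28800e-09 ≈ 0.017.
Since α = 3/2 > 1, p = c/n^{3/2} = o(1/n) is below the triangle threshold p ~ 1/n. Asymptotically E[X] ~ (c³/6)·n^{3(1−α)} = (7³/6)·n^{-1.5} → 0, so by Markov's inequality G has no triangles w.h.p.

E[X] ≈ 0.017; in regime p = Θ(1/n^{3/2}) E[X] tends to 0 (below the triangle threshold p ~ 1/n).


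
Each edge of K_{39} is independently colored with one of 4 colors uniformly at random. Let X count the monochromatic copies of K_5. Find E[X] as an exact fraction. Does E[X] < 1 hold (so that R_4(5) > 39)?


E[X] = C(39, 5) · 4^{1 − 10} = 575757 · 4^{−9} = 575757/262144.
As a reduced fraction: E[X] = 575757/262144 ≈ 2.196.
Is E[X] < 1? NO.
Since E[X] ≥ 1, the first-moment bound is inconclusive at n = 39; it does NOT by itself certify R_4(5) > 39.

E[X] = 575757/262144 ≈ 2.196; E[X] ≥ 1; first-moment method inconclusive here.
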